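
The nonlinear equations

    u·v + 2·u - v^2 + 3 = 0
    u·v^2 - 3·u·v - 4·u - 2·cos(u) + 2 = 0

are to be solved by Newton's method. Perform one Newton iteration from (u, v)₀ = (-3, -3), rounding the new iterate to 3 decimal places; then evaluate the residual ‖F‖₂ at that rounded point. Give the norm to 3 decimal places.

At (-3, -3): F = (-3.000, -38.02002).
Jacobian J = [[v + 2, u - 2·v], [v^2 - 3·v + 2·sin(u) - 4, 2·u·v - 3·u]].
At the point, J = [[-1.000, 3.000], [13.71776, 27.000]] (det J = -68.15328).
Solving J·Δ = −F gives Δ = (0.485, 1.162).
Then the next iterate is (u, v)₁ = (-2.515, -1.838).
Re-evaluating at (-2.515, -1.838): F = (-0.78567, -8.68393), so ‖F‖₂ = 8.719.

8.719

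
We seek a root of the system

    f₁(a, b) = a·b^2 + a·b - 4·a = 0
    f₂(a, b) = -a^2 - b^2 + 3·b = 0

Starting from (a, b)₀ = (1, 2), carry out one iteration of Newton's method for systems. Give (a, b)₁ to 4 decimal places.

(1.8750, 1.2500)

At (1, 2): F = (2.0000, 1.0000).
Jacobian J = [[b^2 + b - 4, 2·a·b + a], [-2·a, -2·b + 3]].
At the point, J = [[2.0000, 5.0000], [-2.0000, -1.0000]] (det J = 8.0000).
Solving J·Δ = −F gives Δ = (0.8750, -0.7500).
Then the next iterate is (a, b)₁ = (1.8750, 1.2500).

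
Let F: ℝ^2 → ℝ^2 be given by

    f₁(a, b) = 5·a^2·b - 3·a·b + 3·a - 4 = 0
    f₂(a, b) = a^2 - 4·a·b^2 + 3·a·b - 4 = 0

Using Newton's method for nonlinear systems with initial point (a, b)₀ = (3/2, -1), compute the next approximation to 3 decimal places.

At (3/2, -1): F = (-6.250, -12.250).
Jacobian J = [[10·a·b - 3·b + 3, 5·a^2 - 3·a], [2·a - 4·b^2 + 3·b, -8·a·b + 3·a]].
At the point, J = [[-9.000, 6.750], [-4.000, 16.500]] (det J = -121.500).
Solving J·Δ = −F gives Δ = (-0.168, 0.702).
Then the next iterate is (a, b)₁ = (1.332, -0.298).

(1.332, -0.298)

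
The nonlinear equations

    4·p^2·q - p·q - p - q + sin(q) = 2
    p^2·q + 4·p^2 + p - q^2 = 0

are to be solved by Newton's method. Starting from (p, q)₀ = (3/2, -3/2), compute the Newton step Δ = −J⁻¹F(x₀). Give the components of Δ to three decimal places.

(-0.723, 0.242)

At (3/2, -3/2): F = (-14.24749, 4.875).
Jacobian J = [[8·p·q - q - 1, 4·p^2 - p + cos(q) - 1], [2·p·q + 8·p + 1, p^2 - 2·q]].
At the point, J = [[-17.500, 6.57074], [8.500, 5.250]] (det J = -147.72627).
Solving J·Δ = −F gives Δ = (-0.723, 0.242).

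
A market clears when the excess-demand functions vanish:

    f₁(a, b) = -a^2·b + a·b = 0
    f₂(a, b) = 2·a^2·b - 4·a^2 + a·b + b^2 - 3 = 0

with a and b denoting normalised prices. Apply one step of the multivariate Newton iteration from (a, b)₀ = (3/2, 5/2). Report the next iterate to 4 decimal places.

At (3/2, 5/2): F = (-1.8750, 9.2500).
Jacobian J = [[-2·a·b + b, -a^2 + a], [4·a·b - 8·a + b, 2·a^2 + a + 2·b]].
At the point, J = [[-5.0000, -0.7500], [5.5000, 11.0000]] (det J = -50.8750).
Solving J·Δ = −F gives Δ = (-0.2690, -0.7064).
Then the next iterate is (a, b)₁ = (1.2310, 1.7936).

(1.2310, 1.7936)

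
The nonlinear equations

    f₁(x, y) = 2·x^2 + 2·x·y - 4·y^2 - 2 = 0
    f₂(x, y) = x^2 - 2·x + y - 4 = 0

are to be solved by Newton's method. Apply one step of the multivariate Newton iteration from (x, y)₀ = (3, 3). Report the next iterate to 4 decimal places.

At (3, 3): F = (-2.0000, 2.0000).
Jacobian J = [[4·x + 2·y, 2·x - 8·y], [2·x - 2, 1]].
At the point, J = [[18.0000, -18.0000], [4.0000, 1.0000]] (det J = 90.0000).
Solving J·Δ = −F gives Δ = (-0.3778, -0.4889).
Then the next iterate is (x, y)₁ = (2.6222, 2.5111).

(2.6222, 2.5111)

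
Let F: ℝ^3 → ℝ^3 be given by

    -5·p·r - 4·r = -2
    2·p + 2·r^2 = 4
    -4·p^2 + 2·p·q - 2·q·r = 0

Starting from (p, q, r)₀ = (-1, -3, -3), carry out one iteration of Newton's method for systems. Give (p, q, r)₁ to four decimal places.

At (-1, -3, -3): F = (-1.0000, 12.0000, -16.0000).
Jacobian J = [[-5·r, 0, -5·p - 4], [2, 0, 4·r], [-8·p + 2·q, 2·p - 2·r, -2·q]].
At the point, J = [[15.0000, 0.0000, 1.0000], [2.0000, 0.0000, -12.0000], [2.0000, 4.0000, 6.0000]] (det J = 728.0000).
Solving J·Δ = −F gives Δ = (0.0000, 2.5000, 1.0000).
Then the next iterate is (p, q, r)₁ = (-1.0000, -0.5000, -2.0000).

(-1.0000, -0.5000, -2.0000)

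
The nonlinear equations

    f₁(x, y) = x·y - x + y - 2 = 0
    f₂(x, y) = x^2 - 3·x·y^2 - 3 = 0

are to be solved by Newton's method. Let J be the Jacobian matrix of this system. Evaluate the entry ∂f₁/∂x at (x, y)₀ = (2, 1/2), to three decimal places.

∂f₁/∂x = y - 1.
At (2, 1/2) this is -0.500.

-0.500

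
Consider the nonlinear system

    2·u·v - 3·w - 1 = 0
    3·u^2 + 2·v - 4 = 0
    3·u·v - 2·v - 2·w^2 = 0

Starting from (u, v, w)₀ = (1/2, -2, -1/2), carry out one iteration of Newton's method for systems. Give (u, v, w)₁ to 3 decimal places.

At (1/2, -2, -1/2): F = (-1.500, -7.250, 0.500).
Jacobian J = [[2·v, 2·u, -3], [6·u, 2, 0], [3·v, 3·u - 2, -4·w]].
At the point, J = [[-4.000, 1.000, -3.000], [3.000, 2.000, 0.000], [-6.000, -0.500, 2.000]] (det J = -53.500).
Solving J·Δ = −F gives Δ = (0.012, 3.607, 0.687).
Then the next iterate is (u, v, w)₁ = (0.512, 1.607, 0.187).

(0.512, 1.607, 0.187)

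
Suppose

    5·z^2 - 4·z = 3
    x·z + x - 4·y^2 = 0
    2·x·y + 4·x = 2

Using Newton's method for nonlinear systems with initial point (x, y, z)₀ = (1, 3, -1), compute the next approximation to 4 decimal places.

At (1, 3, -1): F = (6.0000, -36.0000, 8.0000).
Jacobian J = [[0, 0, 10·z - 4], [z + 1, -8·y, x], [2·y + 4, 2·x, 0]].
At the point, J = [[0.0000, 0.0000, -14.0000], [0.0000, -24.0000, 1.0000], [10.0000, 2.0000, 0.0000]] (det J = -3360.0000).
Solving J·Δ = −F gives Δ = (-0.5036, -1.4821, 0.4286).
Then the next iterate is (x, y, z)₁ = (0.4964, 1.5179, -0.5714).

(0.4964, 1.5179, -0.5714)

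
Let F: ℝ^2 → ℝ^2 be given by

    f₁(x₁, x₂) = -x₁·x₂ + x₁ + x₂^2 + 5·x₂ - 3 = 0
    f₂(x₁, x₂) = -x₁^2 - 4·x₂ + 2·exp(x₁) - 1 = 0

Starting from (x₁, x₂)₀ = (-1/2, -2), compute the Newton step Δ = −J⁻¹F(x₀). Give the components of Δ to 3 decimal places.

(1.962, 3.076)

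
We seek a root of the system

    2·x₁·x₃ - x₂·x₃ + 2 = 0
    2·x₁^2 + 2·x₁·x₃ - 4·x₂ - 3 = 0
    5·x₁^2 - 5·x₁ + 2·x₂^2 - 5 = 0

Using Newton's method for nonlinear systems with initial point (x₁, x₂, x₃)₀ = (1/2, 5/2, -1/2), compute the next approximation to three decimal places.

(27.125, 1.875, -16.625)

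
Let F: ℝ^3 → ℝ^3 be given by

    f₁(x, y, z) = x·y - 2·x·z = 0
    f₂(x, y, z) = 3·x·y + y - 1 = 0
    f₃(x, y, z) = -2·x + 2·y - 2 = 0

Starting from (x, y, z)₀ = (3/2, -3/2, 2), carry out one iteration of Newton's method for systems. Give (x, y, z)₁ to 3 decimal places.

(-11.250, -10.250, 18.250)

At (3/2, -3/2, 2): F = (-8.250, -9.250, -8.000).
Jacobian J = [[y - 2·z, x, -2·x], [3·y, 3·x + 1, 0], [-2, 2, 0]].
At the point, J = [[-5.500, 1.500, -3.000], [-4.500, 5.500, 0.000], [-2.000, 2.000, 0.000]] (det J = -6.000).
Solving J·Δ = −F gives Δ = (-12.750, -8.750, 16.250).
Then the next iterate is (x, y, z)₁ = (-11.250, -10.250, 18.250).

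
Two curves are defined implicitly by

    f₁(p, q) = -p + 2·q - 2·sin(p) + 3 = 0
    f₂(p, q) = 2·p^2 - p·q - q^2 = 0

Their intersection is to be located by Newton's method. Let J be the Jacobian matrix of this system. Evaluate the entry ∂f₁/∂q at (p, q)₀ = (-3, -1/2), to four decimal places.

2.0000

∂f₁/∂q = 2.
At (-3, -1/2) this is 2.0000.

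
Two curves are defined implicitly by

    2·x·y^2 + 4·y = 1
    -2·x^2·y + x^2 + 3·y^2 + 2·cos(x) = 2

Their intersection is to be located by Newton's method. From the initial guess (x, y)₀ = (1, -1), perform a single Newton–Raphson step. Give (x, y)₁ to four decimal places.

At (1, -1): F = (-3.0000, 5.080605).
Jacobian J = [[2·y^2, 4·x·y + 4], [-4·x·y + 2·x - 2·sin(x), -2·x^2 + 6·y]].
At the point, J = [[2.0000, 0.0000], [4.317058, -8.0000]] (det J = -16.0000).
Solving J·Δ = −F gives Δ = (1.5000, 1.4445).
Then the next iterate is (x, y)₁ = (2.5000, 0.4445).

(2.5000, 0.4445)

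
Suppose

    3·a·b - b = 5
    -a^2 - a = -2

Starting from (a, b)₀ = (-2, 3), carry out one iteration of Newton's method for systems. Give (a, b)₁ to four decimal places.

At (-2, 3): F = (-26.0000, 0.0000).
Jacobian J = [[3·b, 3·a - 1], [-2·a - 1, 0]].
At the point, J = [[9.0000, -7.0000], [3.0000, 0.0000]] (det J = 21.0000).
Solving J·Δ = −F gives Δ = (0.0000, -3.7143).
Then the next iterate is (a, b)₁ = (-2.0000, -0.7143).

(-2.0000, -0.7143)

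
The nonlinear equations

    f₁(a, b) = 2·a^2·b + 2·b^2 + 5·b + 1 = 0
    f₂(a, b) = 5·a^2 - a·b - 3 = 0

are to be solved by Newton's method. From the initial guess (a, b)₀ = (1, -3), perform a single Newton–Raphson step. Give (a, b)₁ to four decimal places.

(0.6494, -2.5584)

At (1, -3): F = (-2.0000, 5.0000).
Jacobian J = [[4·a·b, 2·a^2 + 4·b + 5], [10·a - b, -a]].
At the point, J = [[-12.0000, -5.0000], [13.0000, -1.0000]] (det J = 77.0000).
Solving J·Δ = −F gives Δ = (-0.3506, 0.4416).
Then the next iterate is (a, b)₁ = (0.6494, -2.5584).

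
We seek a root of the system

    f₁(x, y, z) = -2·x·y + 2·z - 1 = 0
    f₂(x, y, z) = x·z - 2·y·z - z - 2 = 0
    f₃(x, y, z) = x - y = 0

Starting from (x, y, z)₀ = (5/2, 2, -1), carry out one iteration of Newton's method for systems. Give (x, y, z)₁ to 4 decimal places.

(0.7561, 0.7561, -1.0976)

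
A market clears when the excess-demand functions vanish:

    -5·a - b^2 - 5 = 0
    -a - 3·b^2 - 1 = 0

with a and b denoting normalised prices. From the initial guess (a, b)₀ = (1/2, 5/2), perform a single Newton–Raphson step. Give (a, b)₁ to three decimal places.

At (1/2, 5/2): F = (-13.750, -20.250).
Jacobian J = [[-5, -2·b], [-1, -6·b]].
At the point, J = [[-5.000, -5.000], [-1.000, -15.000]] (det J = 70.000).
Solving J·Δ = −F gives Δ = (-1.500, -1.250).
Then the next iterate is (a, b)₁ = (-1.000, 1.250).

(-1.000, 1.250)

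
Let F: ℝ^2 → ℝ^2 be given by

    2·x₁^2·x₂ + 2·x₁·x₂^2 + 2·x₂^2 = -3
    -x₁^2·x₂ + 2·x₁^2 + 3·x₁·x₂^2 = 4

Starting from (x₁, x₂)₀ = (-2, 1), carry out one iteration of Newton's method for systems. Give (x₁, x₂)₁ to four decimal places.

At (-2, 1): F = (9.0000, -6.0000).
Jacobian J = [[4·x₁·x₂ + 2·x₂^2, 2·x₁^2 + 4·x₁·x₂ + 4·x₂], [-2·x₁·x₂ + 4·x₁ + 3·x₂^2, -x₁^2 + 6·x₁·x₂]].
At the point, J = [[-6.0000, 4.0000], [-1.0000, -16.0000]] (det J = 100.0000).
Solving J·Δ = −F gives Δ = (1.2000, -0.4500).
Then the next iterate is (x₁, x₂)₁ = (-0.8000, 0.5500).

(-0.8000, 0.5500)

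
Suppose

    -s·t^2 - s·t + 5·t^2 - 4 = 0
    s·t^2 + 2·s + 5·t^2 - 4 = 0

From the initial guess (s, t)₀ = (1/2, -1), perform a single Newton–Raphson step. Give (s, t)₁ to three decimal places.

(0.053, -0.895)

At (1/2, -1): F = (1.000, 2.500).
Jacobian J = [[-t^2 - t, -2·s·t - s + 10·t], [t^2 + 2, 2·s·t + 10·t]].
At the point, J = [[0.000, -9.500], [3.000, -11.000]] (det J = 28.500).
Solving J·Δ = −F gives Δ = (-0.447, 0.105).
Then the next iterate is (s, t)₁ = (0.053, -0.895).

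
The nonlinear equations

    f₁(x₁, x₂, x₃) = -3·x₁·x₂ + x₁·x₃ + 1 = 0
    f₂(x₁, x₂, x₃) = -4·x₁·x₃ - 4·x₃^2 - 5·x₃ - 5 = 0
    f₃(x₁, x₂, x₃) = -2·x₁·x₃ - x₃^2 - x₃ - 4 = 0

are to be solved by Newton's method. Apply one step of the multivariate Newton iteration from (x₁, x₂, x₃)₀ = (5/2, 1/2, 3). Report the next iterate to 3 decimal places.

(0.533, 0.207, 1.400)

At (5/2, 1/2, 3): F = (4.750, -86.000, -31.000).
Jacobian J = [[-3·x₂ + x₃, -3·x₁, x₁], [-4·x₃, 0, -4·x₁ - 8·x₃ - 5], [-2·x₃, 0, -2·x₁ - 2·x₃ - 1]].
At the point, J = [[1.500, -7.500, 2.500], [-12.000, 0.000, -39.000], [-6.000, 0.000, -12.000]] (det J = -675.000).
Solving J·Δ = −F gives Δ = (-1.967, -0.293, -1.600).
Then the next iterate is (x₁, x₂, x₃)₁ = (0.533, 0.207, 1.400).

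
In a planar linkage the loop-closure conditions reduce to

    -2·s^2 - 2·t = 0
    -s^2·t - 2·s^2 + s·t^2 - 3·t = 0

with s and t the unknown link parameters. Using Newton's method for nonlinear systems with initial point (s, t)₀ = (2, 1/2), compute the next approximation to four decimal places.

At (2, 1/2): F = (-9.0000, -11.0000).
Jacobian J = [[-4·s, -2], [-2·s·t - 4·s + t^2, -s^2 + 2·s·t - 3]].
At the point, J = [[-8.0000, -2.0000], [-9.7500, -5.0000]] (det J = 20.5000).
Solving J·Δ = −F gives Δ = (-1.1220, -0.0122).
Then the next iterate is (s, t)₁ = (0.8780, 0.4878).

(0.8780, 0.4878)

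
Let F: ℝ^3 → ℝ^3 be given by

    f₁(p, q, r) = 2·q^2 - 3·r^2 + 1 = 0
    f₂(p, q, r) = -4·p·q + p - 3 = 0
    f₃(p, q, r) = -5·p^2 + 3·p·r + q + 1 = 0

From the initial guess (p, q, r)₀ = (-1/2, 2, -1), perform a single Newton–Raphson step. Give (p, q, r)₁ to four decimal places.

(-0.8200, 0.6300, -0.1733)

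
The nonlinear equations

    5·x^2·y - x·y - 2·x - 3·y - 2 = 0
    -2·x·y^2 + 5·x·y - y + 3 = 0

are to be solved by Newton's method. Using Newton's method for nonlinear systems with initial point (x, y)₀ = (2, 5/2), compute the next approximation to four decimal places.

At (2, 5/2): F = (31.5000, 0.5000).
Jacobian J = [[10·x·y - y - 2, 5·x^2 - x - 3], [-2·y^2 + 5·y, -4·x·y + 5·x - 1]].
At the point, J = [[45.5000, 15.0000], [0.0000, -11.0000]] (det J = -500.5000).
Solving J·Δ = −F gives Δ = (-0.7073, 0.0455).
Then the next iterate is (x, y)₁ = (1.2927, 2.5455).

(1.2927, 2.5455)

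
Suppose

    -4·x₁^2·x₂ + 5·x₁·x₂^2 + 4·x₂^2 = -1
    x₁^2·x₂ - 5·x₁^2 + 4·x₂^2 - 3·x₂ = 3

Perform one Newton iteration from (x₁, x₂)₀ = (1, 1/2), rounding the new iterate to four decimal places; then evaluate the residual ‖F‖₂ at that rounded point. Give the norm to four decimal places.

2.1007

At (1, 1/2): F = (1.2500, -8.0000).
Jacobian J = [[-8·x₁·x₂ + 5·x₂^2, -4·x₁^2 + 10·x₁·x₂ + 8·x₂], [2·x₁·x₂ - 10·x₁, x₁^2 + 8·x₂ - 3]].
At the point, J = [[-2.7500, 5.0000], [-9.0000, 2.0000]] (det J = 39.5000).
Solving J·Δ = −F gives Δ = (-1.0759, -0.8418).
Then the next iterate is (x₁, x₂)₁ = (-0.0759, -0.3418).
Re-evaluating at (-0.0759, -0.3418): F = (1.430849, -1.538064), so ‖F‖₂ = 2.1007.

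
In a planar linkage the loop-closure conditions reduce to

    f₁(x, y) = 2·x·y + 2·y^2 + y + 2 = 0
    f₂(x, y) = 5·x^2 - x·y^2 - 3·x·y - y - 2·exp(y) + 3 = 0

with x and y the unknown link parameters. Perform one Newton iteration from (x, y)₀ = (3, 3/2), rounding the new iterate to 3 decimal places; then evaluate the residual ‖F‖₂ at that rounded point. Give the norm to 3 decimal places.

At (3, 3/2): F = (17.000, 17.28662).
Jacobian J = [[2·y, 2·x + 4·y + 1], [10·x - y^2 - 3·y, -2·x·y - 3·x - 2·exp(y) - 1]].
At the point, J = [[3.000, 13.000], [23.250, -27.96338]] (det J = -386.14013).
Solving J·Δ = −F gives Δ = (-1.813, -0.889).
Then the next iterate is (x, y)₁ = (1.187, 0.611).
Re-evaluating at (1.187, 0.611): F = (4.80816, 3.13040), so ‖F‖₂ = 5.737.

5.737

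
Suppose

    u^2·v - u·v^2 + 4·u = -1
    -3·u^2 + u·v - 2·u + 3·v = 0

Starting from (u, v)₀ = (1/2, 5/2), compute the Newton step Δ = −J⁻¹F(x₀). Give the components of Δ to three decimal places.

(3.684, 0.632)

At (1/2, 5/2): F = (0.500, 7.000).
Jacobian J = [[2·u·v - v^2 + 4, u^2 - 2·u·v], [-6·u + v - 2, u + 3]].
At the point, J = [[0.250, -2.250], [-2.500, 3.500]] (det J = -4.750).
Solving J·Δ = −F gives Δ = (3.684, 0.632).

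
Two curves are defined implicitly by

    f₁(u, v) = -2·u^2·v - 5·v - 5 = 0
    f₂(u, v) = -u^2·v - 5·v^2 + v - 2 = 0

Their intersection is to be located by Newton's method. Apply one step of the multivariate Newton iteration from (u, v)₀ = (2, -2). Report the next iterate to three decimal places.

(1.604, -0.872)

At (2, -2): F = (21.000, -16.000).
Jacobian J = [[-4·u·v, -2·u^2 - 5], [-2·u·v, -u^2 - 10·v + 1]].
At the point, J = [[16.000, -13.000], [8.000, 17.000]] (det J = 376.000).
Solving J·Δ = −F gives Δ = (-0.396, 1.128).
Then the next iterate is (u, v)₁ = (1.604, -0.872).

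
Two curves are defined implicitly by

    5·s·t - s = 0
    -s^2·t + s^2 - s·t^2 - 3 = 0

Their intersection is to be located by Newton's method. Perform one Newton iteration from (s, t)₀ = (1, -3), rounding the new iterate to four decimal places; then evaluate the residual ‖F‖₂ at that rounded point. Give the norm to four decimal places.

At (1, -3): F = (-16.0000, -8.0000).
Jacobian J = [[5·t - 1, 5·s], [-2·s·t + 2·s - t^2, -s^2 - 2·s·t]].
At the point, J = [[-16.0000, 5.0000], [-1.0000, 5.0000]] (det J = -75.0000).
Solving J·Δ = −F gives Δ = (-0.5333, 1.4933).
Then the next iterate is (s, t)₁ = (0.4667, -1.5067).
Re-evaluating at (0.4667, -1.5067): F = (-3.982584, -3.513495), so ‖F‖₂ = 5.3109.

5.3109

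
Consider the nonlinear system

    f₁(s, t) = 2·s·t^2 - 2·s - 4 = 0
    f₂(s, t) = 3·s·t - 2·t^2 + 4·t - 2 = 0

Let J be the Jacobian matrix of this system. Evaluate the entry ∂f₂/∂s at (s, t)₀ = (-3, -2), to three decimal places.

∂f₂/∂s = 3·t.
At (-3, -2) this is -6.000.

-6.000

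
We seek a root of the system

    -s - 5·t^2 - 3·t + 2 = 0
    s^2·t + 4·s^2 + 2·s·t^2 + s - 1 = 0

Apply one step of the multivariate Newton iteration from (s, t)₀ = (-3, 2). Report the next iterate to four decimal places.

At (-3, 2): F = (-21.0000, 26.0000).
Jacobian J = [[-1, -10·t - 3], [2·s·t + 8·s + 2·t^2 + 1, s^2 + 4·s·t]].
At the point, J = [[-1.0000, -23.0000], [-27.0000, -15.0000]] (det J = -606.0000).
Solving J·Δ = −F gives Δ = (1.5066, -0.9785).
Then the next iterate is (s, t)₁ = (-1.4934, 1.0215).

(-1.4934, 1.0215)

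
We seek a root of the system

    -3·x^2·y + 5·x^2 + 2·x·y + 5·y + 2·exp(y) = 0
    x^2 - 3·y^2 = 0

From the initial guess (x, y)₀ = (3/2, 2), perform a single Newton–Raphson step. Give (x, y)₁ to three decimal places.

At (3/2, 2): F = (28.52811, -9.750).
Jacobian J = [[-6·x·y + 10·x + 2·y, -3·x^2 + 2·x + 2·exp(y) + 5], [2·x, -6·y]].
At the point, J = [[1.000, 16.02811], [3.000, -12.000]] (det J = -60.08434).
Solving J·Δ = −F gives Δ = (-3.097, -1.587).
Then the next iterate is (x, y)₁ = (-1.597, 0.413).

(-1.597, 0.413)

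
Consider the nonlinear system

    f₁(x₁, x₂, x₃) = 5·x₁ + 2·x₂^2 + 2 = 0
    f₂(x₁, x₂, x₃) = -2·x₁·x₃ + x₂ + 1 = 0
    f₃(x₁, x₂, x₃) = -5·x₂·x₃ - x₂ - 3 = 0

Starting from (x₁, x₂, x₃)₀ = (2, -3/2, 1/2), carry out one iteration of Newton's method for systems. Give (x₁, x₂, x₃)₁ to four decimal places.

At (2, -3/2, 1/2): F = (16.5000, -2.5000, 2.2500).
Jacobian J = [[5, 4·x₂, 0], [-2·x₃, 1, -2·x₁], [0, -5·x₃ - 1, -5·x₂]].
At the point, J = [[5.0000, -6.0000, 0.0000], [-1.0000, 1.0000, -4.0000], [0.0000, -3.5000, 7.5000]] (det J = -77.5000).
Solving J·Δ = −F gives Δ = (-2.1387, 0.9677, 0.1516).
Then the next iterate is (x₁, x₂, x₃)₁ = (-0.1387, -0.5323, 0.6516).

(-0.1387, -0.5323, 0.6516)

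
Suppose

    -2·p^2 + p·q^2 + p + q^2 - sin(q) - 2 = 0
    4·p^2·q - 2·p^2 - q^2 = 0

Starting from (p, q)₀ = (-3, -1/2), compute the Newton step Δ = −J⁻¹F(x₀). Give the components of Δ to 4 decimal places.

(1.7506, -0.1558)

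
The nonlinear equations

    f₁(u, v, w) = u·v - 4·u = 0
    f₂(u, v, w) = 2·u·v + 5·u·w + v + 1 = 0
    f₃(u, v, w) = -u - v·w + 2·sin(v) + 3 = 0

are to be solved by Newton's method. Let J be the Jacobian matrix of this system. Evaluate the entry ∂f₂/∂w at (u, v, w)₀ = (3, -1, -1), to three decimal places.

15.000

∂f₂/∂w = 5·u.
At (3, -1, -1) this is 15.000.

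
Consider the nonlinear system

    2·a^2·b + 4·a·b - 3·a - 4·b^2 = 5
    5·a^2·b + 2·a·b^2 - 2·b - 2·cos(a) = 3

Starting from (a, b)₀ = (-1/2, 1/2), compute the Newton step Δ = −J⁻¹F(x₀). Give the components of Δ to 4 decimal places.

At (-1/2, 1/2): F = (-5.2500, -5.380165).
Jacobian J = [[4·a·b + 4·b - 3, 2·a^2 + 4·a - 8·b], [10·a·b + 2·b^2 + 2·sin(a), 5·a^2 + 4·a·b - 2]].
At the point, J = [[-2.0000, -5.5000], [-2.958851, -1.7500]] (det J = -12.773681).
Solving J·Δ = −F gives Δ = (-1.5973, -0.3737).

(-1.5973, -0.3737)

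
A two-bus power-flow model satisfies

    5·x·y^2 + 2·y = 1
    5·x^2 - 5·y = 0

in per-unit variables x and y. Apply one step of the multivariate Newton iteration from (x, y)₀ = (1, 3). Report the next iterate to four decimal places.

(1.1284, 1.2569)

At (1, 3): F = (50.0000, -10.0000).
Jacobian J = [[5·y^2, 10·x·y + 2], [10·x, -5]].
At the point, J = [[45.0000, 32.0000], [10.0000, -5.0000]] (det J = -545.0000).
Solving J·Δ = −F gives Δ = (0.1284, -1.7431).
Then the next iterate is (x, y)₁ = (1.1284, 1.2569).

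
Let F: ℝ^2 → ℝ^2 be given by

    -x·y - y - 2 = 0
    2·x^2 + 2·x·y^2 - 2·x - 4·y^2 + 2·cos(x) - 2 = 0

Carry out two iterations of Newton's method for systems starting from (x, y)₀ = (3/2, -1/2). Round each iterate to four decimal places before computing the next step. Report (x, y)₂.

(1.7530, -0.7267)

At (3/2, -1/2): F = (-0.7500, -0.608526).
Jacobian J = [[-y, -x - 1], [4·x + 2·y^2 - 2·sin(x) - 2, 4·x·y - 8·y]].
At the point, J = [[0.5000, -2.5000], [2.505010, 1.0000]] (det J = 6.762525).
Solving J·Δ = −F gives Δ = (0.3359, -0.2328).
Then the next iterate is (x, y)₁ = (1.8359, -0.7328).
Round to (1.8359, -0.7328) and repeat: F = (0.078148, 0.368997), J = [[0.7328, -2.8359], [4.487461, 0.481010]].
Δ = (-0.0829, 0.0061), so (x, y)₂ = (1.7530, -0.7267).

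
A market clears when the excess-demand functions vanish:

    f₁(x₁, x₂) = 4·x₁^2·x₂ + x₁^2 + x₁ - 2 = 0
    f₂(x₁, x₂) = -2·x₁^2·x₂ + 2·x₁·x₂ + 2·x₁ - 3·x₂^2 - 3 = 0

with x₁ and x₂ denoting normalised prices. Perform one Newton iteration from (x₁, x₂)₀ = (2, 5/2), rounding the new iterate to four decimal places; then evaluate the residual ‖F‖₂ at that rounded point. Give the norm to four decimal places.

15.0416

At (2, 5/2): F = (44.0000, -27.7500).
Jacobian J = [[8·x₁·x₂ + 2·x₁ + 1, 4·x₁^2], [-4·x₁·x₂ + 2·x₂ + 2, -2·x₁^2 + 2·x₁ - 6·x₂]].
At the point, J = [[45.0000, 16.0000], [-13.0000, -19.0000]] (det J = -647.0000).
Solving J·Δ = −F gives Δ = (-0.6059, -1.0460).
Then the next iterate is (x₁, x₂)₁ = (1.3941, 1.4540).
Re-evaluating at (1.3941, 1.4540): F = (12.641097, -8.151846), so ‖F‖₂ = 15.0416.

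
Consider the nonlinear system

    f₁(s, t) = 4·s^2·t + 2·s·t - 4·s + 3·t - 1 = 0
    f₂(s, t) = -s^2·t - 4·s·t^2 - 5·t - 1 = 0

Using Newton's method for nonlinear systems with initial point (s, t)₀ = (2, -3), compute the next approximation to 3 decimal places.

(0.840, -2.535)

At (2, -3): F = (-78.000, -46.000).
Jacobian J = [[8·s·t + 2·t - 4, 4·s^2 + 2·s + 3], [-2·s·t - 4·t^2, -s^2 - 8·s·t - 5]].
At the point, J = [[-58.000, 23.000], [-24.000, 39.000]] (det J = -1710.000).
Solving J·Δ = −F gives Δ = (-1.160, 0.465).
Then the next iterate is (s, t)₁ = (0.840, -2.535).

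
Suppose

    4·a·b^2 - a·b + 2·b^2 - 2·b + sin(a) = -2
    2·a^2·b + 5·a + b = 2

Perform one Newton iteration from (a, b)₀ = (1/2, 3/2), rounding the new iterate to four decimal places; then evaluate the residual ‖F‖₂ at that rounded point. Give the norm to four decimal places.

At (1/2, 3/2): F = (7.729426, 2.7500).
Jacobian J = [[4·b^2 - b + cos(a), 8·a·b - a + 4·b - 2], [4·a·b + 5, 2·a^2 + 1]].
At the point, J = [[8.377583, 9.5000], [8.0000, 1.5000]] (det J = -63.433626).
Solving J·Δ = −F gives Δ = (-0.2291, -0.6116).
Then the next iterate is (a, b)₁ = (0.2709, 0.8884).
Re-evaluating at (0.2709, 0.8884): F = (2.683877, 0.373294), so ‖F‖₂ = 2.7097.

2.7097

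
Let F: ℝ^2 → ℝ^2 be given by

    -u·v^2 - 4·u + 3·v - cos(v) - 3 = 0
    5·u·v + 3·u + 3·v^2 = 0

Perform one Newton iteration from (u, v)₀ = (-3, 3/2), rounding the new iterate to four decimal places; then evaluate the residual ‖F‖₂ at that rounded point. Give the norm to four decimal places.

At (-3, 3/2): F = (20.179263, -24.7500).
Jacobian J = [[-v^2 - 4, -2·u·v + sin(v) + 3], [5·v + 3, 5·u + 6·v]].
At the point, J = [[-6.2500, 12.997495], [10.5000, -6.0000]] (det J = -98.973697).
Solving J·Δ = −F gives Δ = (2.0269, -0.5779).
Then the next iterate is (u, v)₁ = (-0.9731, 0.9221).
Re-evaluating at (-0.9731, 0.9221): F = (3.881948, -4.854972), so ‖F‖₂ = 6.2161.

6.2161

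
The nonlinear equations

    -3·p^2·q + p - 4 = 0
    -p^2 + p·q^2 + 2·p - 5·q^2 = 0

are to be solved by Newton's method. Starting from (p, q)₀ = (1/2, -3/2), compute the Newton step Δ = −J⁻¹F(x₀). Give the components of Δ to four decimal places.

At (1/2, -3/2): F = (-2.3750, -9.3750).
Jacobian J = [[-6·p·q + 1, -3·p^2], [-2·p + q^2 + 2, 2·p·q - 10·q]].
At the point, J = [[5.5000, -0.7500], [3.2500, 13.5000]] (det J = 76.6875).
Solving J·Δ = −F gives Δ = (0.5098, 0.5717).

(0.5098, 0.5717)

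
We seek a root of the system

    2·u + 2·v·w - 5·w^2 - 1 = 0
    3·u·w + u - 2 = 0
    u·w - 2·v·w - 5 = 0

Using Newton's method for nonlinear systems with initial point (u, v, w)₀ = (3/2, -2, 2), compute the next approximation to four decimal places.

(1.0441, -2.3500, 0.8203)

At (3/2, -2, 2): F = (-26.0000, 8.5000, 6.0000).
Jacobian J = [[2, 2·w, 2·v - 10·w], [3·w + 1, 0, 3·u], [w, -2·w, u - 2·v]].
At the point, J = [[2.0000, 4.0000, -24.0000], [7.0000, 0.0000, 4.5000], [2.0000, -4.0000, 5.5000]] (det J = 590.0000).
Solving J·Δ = −F gives Δ = (-0.4559, -0.3500, -1.1797).
Then the next iterate is (u, v, w)₁ = (1.0441, -2.3500, 0.8203).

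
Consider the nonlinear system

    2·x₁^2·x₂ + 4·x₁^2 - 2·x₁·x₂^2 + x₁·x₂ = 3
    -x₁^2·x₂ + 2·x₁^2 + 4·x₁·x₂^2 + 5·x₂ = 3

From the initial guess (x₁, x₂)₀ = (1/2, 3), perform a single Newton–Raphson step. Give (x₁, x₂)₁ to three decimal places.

(0.338, 1.562)

At (1/2, 3): F = (-8.000, 29.750).
Jacobian J = [[4·x₁·x₂ + 8·x₁ - 2·x₂^2 + x₂, 2·x₁^2 - 4·x₁·x₂ + x₁], [-2·x₁·x₂ + 4·x₁ + 4·x₂^2, -x₁^2 + 8·x₁·x₂ + 5]].
At the point, J = [[-5.000, -5.000], [35.000, 16.750]] (det J = 91.250).
Solving J·Δ = −F gives Δ = (-0.162, -1.438).
Then the next iterate is (x₁, x₂)₁ = (0.338, 1.562).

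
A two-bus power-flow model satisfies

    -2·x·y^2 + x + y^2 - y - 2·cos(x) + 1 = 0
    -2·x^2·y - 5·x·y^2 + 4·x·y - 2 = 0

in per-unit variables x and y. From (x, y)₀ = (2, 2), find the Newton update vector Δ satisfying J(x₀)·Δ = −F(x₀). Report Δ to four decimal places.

(-0.8887, -0.4279)

At (2, 2): F = (-10.167706, -42.0000).
Jacobian J = [[-2·y^2 + 2·sin(x) + 1, -4·x·y + 2·y - 1], [-4·x·y - 5·y^2 + 4·y, -2·x^2 - 10·x·y + 4·x]].
At the point, J = [[-5.181405, -13.0000], [-28.0000, -40.0000]] (det J = -156.743794).
Solving J·Δ = −F gives Δ = (-0.8887, -0.4279).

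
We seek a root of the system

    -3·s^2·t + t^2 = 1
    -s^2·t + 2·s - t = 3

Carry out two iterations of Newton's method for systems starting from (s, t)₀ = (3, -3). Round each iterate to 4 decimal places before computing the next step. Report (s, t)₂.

(0.8216, -1.9880)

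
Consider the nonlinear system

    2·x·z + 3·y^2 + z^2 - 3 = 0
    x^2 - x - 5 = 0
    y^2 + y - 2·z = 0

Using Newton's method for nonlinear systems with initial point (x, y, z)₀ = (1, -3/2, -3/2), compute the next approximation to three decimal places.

At (1, -3/2, -3/2): F = (3.000, -5.000, 3.750).
Jacobian J = [[2·z, 6·y, 2·x + 2·z], [2·x - 1, 0, 0], [0, 2·y + 1, -2]].
At the point, J = [[-3.000, -9.000, -1.000], [1.000, 0.000, 0.000], [0.000, -2.000, -2.000]] (det J = -16.000).
Solving J·Δ = −F gives Δ = (5.000, -1.734, 3.609).
Then the next iterate is (x, y, z)₁ = (6.000, -3.234, 2.109).

(6.000, -3.234, 2.109)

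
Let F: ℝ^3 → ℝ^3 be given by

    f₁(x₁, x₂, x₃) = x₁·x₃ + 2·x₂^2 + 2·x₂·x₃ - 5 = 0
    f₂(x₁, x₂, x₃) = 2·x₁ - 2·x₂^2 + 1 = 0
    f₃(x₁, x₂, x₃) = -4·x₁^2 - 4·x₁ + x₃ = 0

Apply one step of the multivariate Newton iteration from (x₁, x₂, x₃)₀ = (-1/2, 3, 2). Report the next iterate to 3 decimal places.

(3.036, 2.089, -1.000)

At (-1/2, 3, 2): F = (24.000, -18.000, 3.000).
Jacobian J = [[x₃, 4·x₂ + 2·x₃, x₁ + 2·x₂], [2, -4·x₂, 0], [-8·x₁ - 4, 0, 1]].
At the point, J = [[2.000, 16.000, 5.500], [2.000, -12.000, 0.000], [0.000, 0.000, 1.000]] (det J = -56.000).
Solving J·Δ = −F gives Δ = (3.536, -0.911, -3.000).
Then the next iterate is (x₁, x₂, x₃)₁ = (3.036, 2.089, -1.000).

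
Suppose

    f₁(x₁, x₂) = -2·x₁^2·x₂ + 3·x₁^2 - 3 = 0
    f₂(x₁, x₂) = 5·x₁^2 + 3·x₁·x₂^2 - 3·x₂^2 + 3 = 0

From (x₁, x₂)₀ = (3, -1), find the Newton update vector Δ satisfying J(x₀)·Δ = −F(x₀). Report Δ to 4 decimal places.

(-2.0000, -1.0000)

At (3, -1): F = (42.0000, 54.0000).
Jacobian J = [[-4·x₁·x₂ + 6·x₁, -2·x₁^2], [10·x₁ + 3·x₂^2, 6·x₁·x₂ - 6·x₂]].
At the point, J = [[30.0000, -18.0000], [33.0000, -12.0000]] (det J = 234.0000).
Solving J·Δ = −F gives Δ = (-2.0000, -1.0000).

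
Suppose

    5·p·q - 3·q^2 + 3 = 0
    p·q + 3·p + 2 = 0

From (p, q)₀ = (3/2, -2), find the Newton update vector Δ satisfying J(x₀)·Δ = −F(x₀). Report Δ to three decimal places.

At (3/2, -2): F = (-24.000, 3.500).
Jacobian J = [[5·q, 5·p - 6·q], [q + 3, p]].
At the point, J = [[-10.000, 19.500], [1.000, 1.500]] (det J = -34.500).
Solving J·Δ = −F gives Δ = (-3.022, -0.319).

(-3.022, -0.319)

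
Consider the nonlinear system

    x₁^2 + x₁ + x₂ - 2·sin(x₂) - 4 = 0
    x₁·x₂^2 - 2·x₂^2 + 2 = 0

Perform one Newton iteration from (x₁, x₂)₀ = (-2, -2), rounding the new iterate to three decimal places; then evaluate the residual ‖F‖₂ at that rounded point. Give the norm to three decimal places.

2.993

At (-2, -2): F = (-2.18141, -14.000).
Jacobian J = [[2·x₁ + 1, -2·cos(x₂) + 1], [x₂^2, 2·x₁·x₂ - 4·x₂]].
At the point, J = [[-3.000, 1.83229], [4.000, 16.000]] (det J = -55.32917).
Solving J·Δ = −F gives Δ = (-0.167, 0.917).
Then the next iterate is (x₁, x₂)₁ = (-2.167, -1.083).
Re-evaluating at (-2.167, -1.083): F = (-0.78738, -2.88743), so ‖F‖₂ = 2.993.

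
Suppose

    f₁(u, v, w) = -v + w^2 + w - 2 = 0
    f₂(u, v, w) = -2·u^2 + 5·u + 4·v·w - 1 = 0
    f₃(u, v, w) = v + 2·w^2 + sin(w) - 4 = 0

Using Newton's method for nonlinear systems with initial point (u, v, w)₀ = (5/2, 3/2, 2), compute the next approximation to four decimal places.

(2.1865, 0.4600, 1.2920)

At (5/2, 3/2, 2): F = (2.5000, 11.0000, 6.409297).
Jacobian J = [[0, -1, 2·w + 1], [-4·u + 5, 4·w, 4·v], [0, 1, 4·w + cos(w)]].
At the point, J = [[0.0000, -1.0000, 5.0000], [-5.0000, 8.0000, 6.0000], [0.0000, 1.0000, 7.583853]] (det J = -62.919266).
Solving J·Δ = −F gives Δ = (-0.3135, -1.0400, -0.7080).
Then the next iterate is (u, v, w)₁ = (2.1865, 0.4600, 1.2920).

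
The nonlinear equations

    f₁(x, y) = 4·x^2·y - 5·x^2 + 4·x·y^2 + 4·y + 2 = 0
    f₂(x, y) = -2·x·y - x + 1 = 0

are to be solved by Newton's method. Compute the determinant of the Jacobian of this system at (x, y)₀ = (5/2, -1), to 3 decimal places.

196.000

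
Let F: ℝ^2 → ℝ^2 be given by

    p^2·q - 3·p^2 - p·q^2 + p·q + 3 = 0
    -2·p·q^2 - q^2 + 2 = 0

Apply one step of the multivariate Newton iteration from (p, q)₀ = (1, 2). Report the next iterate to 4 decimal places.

(1.6250, 0.7500)

At (1, 2): F = (0.0000, -10.0000).
Jacobian J = [[2·p·q - 6·p - q^2 + q, p^2 - 2·p·q + p], [-2·q^2, -4·p·q - 2·q]].
At the point, J = [[-4.0000, -2.0000], [-8.0000, -12.0000]] (det J = 32.0000).
Solving J·Δ = −F gives Δ = (0.6250, -1.2500).
Then the next iterate is (p, q)₁ = (1.6250, 0.7500).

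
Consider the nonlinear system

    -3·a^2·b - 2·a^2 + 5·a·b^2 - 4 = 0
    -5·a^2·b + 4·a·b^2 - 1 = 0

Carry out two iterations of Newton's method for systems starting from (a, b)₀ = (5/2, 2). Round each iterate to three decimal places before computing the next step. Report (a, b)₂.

At (5/2, 2): F = (-4.000, -23.500).
Jacobian J = [[-6·a·b - 4·a + 5·b^2, -3·a^2 + 10·a·b], [-10·a·b + 4·b^2, -5·a^2 + 8·a·b]].
At the point, J = [[-20.000, 31.250], [-34.000, 8.750]] (det J = 887.500).
Solving J·Δ = −F gives Δ = (-0.788, -0.376).
Then the next iterate is (a, b)₁ = (1.712, 1.624).
Round to (1.712, 1.624) and repeat: F = (-1.56551, -6.73851), J = [[-10.34285, 19.01005], [-17.25338, 7.58758]].
Δ = (-0.466, -0.171), so (a, b)₂ = (1.246, 1.453).

(1.246, 1.453)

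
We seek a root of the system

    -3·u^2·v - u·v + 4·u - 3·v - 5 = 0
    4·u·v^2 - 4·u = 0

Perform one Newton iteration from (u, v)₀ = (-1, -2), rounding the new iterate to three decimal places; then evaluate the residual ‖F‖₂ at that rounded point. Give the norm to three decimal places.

At (-1, -2): F = (1.000, -12.000).
Jacobian J = [[-6·u·v - v + 4, -3·u^2 - u - 3], [4·v^2 - 4, 8·u·v]].
At the point, J = [[-6.000, -5.000], [12.000, 16.000]] (det J = -36.000).
Solving J·Δ = −F gives Δ = (-1.222, 1.667).
Then the next iterate is (u, v)₁ = (-2.222, -0.333).
Re-evaluating at (-2.222, -0.333): F = (-8.69658, 7.90242), so ‖F‖₂ = 11.751.

11.751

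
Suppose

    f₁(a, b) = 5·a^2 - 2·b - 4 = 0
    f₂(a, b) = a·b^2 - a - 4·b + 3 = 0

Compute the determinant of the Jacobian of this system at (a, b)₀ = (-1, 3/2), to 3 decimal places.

J = [[10·a, -2], [b^2 - 1, 2·a·b - 4]].
At the point, J = [[-10.000, -2.000], [1.250, -7.000]].
det J = 72.500.

72.500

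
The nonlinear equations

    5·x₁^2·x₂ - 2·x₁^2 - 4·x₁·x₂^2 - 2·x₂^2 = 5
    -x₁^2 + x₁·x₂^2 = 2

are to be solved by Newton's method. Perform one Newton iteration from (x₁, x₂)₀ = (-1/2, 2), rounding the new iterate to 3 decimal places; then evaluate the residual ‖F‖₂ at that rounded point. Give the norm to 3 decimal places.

8.460

At (-1/2, 2): F = (-3.000, -4.250).
Jacobian J = [[10·x₁·x₂ - 4·x₁ - 4·x₂^2, 5·x₁^2 - 8·x₁·x₂ - 4·x₂], [-2·x₁ + x₂^2, 2·x₁·x₂]].
At the point, J = [[-24.000, 1.250], [5.000, -2.000]] (det J = 41.750).
Solving J·Δ = −F gives Δ = (-0.271, -2.802).
Then the next iterate is (x₁, x₂)₁ = (-0.771, -0.802).
Re-evaluating at (-0.771, -0.802): F = (-7.87536, -3.09035), so ‖F‖₂ = 8.460.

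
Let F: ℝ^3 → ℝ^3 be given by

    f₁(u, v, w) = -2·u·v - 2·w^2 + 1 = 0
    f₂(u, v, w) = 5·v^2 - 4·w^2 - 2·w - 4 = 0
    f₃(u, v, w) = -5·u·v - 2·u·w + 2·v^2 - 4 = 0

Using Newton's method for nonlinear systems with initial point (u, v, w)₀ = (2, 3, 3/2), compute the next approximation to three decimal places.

(0.761, 1.784, 0.966)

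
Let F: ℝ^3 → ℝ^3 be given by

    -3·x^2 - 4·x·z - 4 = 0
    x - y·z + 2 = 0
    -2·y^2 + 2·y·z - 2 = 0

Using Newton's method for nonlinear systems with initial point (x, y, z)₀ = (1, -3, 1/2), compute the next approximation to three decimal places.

At (1, -3, 1/2): F = (-9.000, 4.500, -23.000).
Jacobian J = [[-6·x - 4·z, 0, -4·x], [1, -z, -y], [0, -4·y + 2·z, 2·y]].
At the point, J = [[-8.000, 0.000, -4.000], [1.000, -0.500, 3.000], [0.000, 13.000, -6.000]] (det J = 236.000).
Solving J·Δ = −F gives Δ = (-0.576, 1.263, -1.097).
Then the next iterate is (x, y, z)₁ = (0.424, -1.737, -0.597).

(0.424, -1.737, -0.597)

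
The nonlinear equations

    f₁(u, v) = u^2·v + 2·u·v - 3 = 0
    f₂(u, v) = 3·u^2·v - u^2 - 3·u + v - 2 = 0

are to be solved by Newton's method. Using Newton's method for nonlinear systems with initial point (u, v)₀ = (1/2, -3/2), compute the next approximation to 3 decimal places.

(0.705, 3.136)

At (1/2, -3/2): F = (-4.875, -6.375).
Jacobian J = [[2·u·v + 2·v, u^2 + 2·u], [6·u·v - 2·u - 3, 3·u^2 + 1]].
At the point, J = [[-4.500, 1.250], [-8.500, 1.750]] (det J = 2.750).
Solving J·Δ = −F gives Δ = (0.205, 4.636).
Then the next iterate is (u, v)₁ = (0.705, 3.136).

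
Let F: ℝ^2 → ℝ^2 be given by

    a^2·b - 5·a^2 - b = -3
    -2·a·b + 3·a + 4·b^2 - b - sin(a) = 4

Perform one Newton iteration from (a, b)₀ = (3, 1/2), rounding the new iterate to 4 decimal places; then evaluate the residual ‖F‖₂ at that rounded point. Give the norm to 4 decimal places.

At (3, 1/2): F = (-38.0000, 2.358880).
Jacobian J = [[2·a·b - 10·a, a^2 - 1], [-2·b - cos(a) + 3, -2·a + 8·b - 1]].
At the point, J = [[-27.0000, 8.0000], [2.989992, -3.0000]] (det J = 57.080060).
Solving J·Δ = −F gives Δ = (-1.6666, -0.8747).
Then the next iterate is (a, b)₁ = (1.3334, -0.3747).
Re-evaluating at (1.3334, -0.3747): F = (-6.181278, 0.963797), so ‖F‖₂ = 6.2560.

6.2560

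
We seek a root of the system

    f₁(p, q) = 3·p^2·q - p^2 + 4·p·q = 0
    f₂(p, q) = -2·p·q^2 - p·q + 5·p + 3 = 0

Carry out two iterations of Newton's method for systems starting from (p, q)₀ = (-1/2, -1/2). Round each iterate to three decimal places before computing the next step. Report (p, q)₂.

(-0.585, -0.261)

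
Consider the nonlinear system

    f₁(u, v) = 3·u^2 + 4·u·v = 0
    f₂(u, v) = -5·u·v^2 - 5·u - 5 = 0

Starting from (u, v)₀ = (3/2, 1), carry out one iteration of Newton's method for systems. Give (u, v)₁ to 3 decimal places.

(0.972, 0.019)

At (3/2, 1): F = (12.750, -20.000).
Jacobian J = [[6·u + 4·v, 4·u], [-5·v^2 - 5, -10·u·v]].
At the point, J = [[13.000, 6.000], [-10.000, -15.000]] (det J = -135.000).
Solving J·Δ = −F gives Δ = (-0.528, -0.981).
Then the next iterate is (u, v)₁ = (0.972, 0.019).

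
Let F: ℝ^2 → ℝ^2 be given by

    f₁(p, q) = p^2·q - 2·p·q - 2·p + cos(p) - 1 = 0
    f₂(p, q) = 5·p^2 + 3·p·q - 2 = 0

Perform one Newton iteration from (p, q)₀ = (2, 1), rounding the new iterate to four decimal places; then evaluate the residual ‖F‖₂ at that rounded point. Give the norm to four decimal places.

499.6274

At (2, 1): F = (-5.416147, 24.0000).
Jacobian J = [[2·p·q - 2·q - sin(p) - 2, p^2 - 2·p], [10·p + 3·q, 3·p]].
At the point, J = [[-0.909297, 0.0000], [23.0000, 6.0000]] (det J = -5.455785).
Solving J·Δ = −F gives Δ = (-5.9564, 18.8329).
Then the next iterate is (p, q)₁ = (-3.9564, 19.8329).
Re-evaluating at (-3.9564, 19.8329): F = (473.606949, -159.135152), so ‖F‖₂ = 499.6274.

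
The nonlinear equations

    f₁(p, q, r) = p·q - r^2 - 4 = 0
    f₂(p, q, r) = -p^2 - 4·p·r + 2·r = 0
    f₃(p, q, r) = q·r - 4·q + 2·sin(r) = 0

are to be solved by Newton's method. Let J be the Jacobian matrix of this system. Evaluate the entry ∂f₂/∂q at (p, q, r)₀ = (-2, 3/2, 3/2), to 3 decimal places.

0.000

∂f₂/∂q = 0.
At (-2, 3/2, 3/2) this is 0.000.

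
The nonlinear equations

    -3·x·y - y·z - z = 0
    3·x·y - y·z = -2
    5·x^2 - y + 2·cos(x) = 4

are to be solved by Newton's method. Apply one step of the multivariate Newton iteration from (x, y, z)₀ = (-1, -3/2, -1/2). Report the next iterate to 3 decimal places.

(-0.705, -0.369, -1.565)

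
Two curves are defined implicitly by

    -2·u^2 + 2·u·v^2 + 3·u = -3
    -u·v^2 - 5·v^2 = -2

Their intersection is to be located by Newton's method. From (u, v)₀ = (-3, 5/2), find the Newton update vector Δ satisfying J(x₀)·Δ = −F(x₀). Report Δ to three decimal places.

At (-3, 5/2): F = (-61.500, -10.500).
Jacobian J = [[-4·u + 2·v^2 + 3, 4·u·v], [-v^2, -2·u·v - 10·v]].
At the point, J = [[27.500, -30.000], [-6.250, -10.000]] (det J = -462.500).
Solving J·Δ = −F gives Δ = (0.649, -1.455).

(0.649, -1.455)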